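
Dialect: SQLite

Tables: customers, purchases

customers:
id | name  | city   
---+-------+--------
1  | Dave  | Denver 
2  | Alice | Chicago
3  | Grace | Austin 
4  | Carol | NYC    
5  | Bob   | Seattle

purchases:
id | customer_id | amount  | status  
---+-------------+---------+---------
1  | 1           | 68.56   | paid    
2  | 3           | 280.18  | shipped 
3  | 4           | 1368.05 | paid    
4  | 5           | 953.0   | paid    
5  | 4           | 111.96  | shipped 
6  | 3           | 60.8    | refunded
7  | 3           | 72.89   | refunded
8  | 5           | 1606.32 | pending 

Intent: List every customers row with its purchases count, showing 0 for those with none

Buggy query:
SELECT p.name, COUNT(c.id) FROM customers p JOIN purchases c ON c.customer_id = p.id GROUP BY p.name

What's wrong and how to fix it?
Bug: An inner join excludes parents with zero children

Fix: Use LEFT JOIN so parents without children still appear (COUNT(c.id) gives 0)

Corrected query:
SELECT p.name, COUNT(c.id) FROM customers p LEFT JOIN purchases c ON c.customer_id = p.id GROUP BY p.name

Result:
name  | COUNT(c.id)
------+------------
Alice | 0          
Bob   | 2          
Carol | 2          
Dave  | 1          
Grace | 3          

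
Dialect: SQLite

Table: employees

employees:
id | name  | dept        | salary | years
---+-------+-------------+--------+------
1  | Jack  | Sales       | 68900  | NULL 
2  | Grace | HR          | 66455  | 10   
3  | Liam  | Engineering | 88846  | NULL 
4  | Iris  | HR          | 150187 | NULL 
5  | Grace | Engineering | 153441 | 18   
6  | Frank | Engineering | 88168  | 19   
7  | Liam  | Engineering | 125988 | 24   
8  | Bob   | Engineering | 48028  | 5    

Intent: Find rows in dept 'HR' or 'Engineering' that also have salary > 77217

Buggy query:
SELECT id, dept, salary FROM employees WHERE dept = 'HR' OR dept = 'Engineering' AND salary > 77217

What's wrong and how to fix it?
Bug: AND binds tighter than OR, so this parses as dept = 'HR' OR (dept = 'Engineering' AND salary > 77217)

Fix: Group the OR with parentheses (or use IN), then AND the threshold

Corrected query:
SELECT id, dept, salary FROM employees WHERE (dept = 'HR' OR dept = 'Engineering') AND salary > 77217

Result:
id | dept        | salary
---+-------------+-------
3  | Engineering | 88846 
4  | HR          | 150187
5  | Engineering | 153441
6  | Engineering | 88168 
7  | Engineering | 125988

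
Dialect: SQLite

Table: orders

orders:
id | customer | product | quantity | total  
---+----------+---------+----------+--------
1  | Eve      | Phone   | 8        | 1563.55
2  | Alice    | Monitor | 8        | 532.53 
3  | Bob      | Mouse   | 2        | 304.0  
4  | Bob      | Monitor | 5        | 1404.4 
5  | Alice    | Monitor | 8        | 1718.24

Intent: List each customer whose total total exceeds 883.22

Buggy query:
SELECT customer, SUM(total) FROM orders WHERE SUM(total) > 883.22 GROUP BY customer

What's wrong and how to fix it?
Bug: SUM(total) is an aggregate, but WHERE filters rows before aggregation

Fix: Move the aggregate condition to a HAVING clause

Corrected query:
SELECT customer, SUM(total) FROM orders GROUP BY customer HAVING SUM(total) > 883.22

Result:
customer | SUM(total)
---------+-----------
Alice    | 2250.77   
Bob      | 1708.4    
Eve      | 1563.55   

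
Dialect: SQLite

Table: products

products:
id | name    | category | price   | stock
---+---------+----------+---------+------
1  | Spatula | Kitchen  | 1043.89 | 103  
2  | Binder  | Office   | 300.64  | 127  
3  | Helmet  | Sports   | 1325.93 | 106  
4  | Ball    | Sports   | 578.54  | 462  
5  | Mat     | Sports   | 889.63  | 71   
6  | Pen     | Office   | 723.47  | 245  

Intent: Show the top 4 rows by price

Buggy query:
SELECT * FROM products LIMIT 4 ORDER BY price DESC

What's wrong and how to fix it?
Bug: LIMIT must come after ORDER BY

Fix: Sort with ORDER BY, then apply LIMIT

Corrected query:
SELECT * FROM products ORDER BY price DESC LIMIT 4

Result:
id | name    | category | price   | stock
---+---------+----------+---------+------
3  | Helmet  | Sports   | 1325.93 | 106  
1  | Spatula | Kitchen  | 1043.89 | 103  
5  | Mat     | Sports   | 889.63  | 71   
6  | Pen     | Office   | 723.47  | 245  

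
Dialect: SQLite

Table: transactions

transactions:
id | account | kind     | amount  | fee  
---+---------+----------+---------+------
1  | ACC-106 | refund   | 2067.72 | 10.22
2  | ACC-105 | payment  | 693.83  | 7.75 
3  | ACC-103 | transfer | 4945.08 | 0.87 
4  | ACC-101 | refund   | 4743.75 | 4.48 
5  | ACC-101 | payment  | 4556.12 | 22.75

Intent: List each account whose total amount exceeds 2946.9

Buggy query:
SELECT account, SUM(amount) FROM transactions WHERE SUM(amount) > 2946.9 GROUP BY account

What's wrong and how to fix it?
Bug: WHERE runs before GROUP BY, so aggregates aren't available there

Fix: Move the aggregate condition to a HAVING clause

Corrected query:
SELECT account, SUM(amount) FROM transactions GROUP BY account HAVING SUM(amount) > 2946.9

Result:
account | SUM(amount)
--------+------------
ACC-101 | 9299.87    
ACC-103 | 4945.08    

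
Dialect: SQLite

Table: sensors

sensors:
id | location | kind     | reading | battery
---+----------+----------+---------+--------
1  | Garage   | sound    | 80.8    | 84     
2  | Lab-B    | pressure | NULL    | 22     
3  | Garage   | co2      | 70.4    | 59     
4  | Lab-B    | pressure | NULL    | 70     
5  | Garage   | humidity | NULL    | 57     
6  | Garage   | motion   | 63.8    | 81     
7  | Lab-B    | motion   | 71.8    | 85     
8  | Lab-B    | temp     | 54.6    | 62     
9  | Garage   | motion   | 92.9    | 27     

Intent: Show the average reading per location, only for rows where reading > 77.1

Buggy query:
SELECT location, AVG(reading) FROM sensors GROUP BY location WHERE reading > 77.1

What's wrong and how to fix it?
Bug: WHERE cannot follow GROUP BY

Fix: Place WHERE between FROM and GROUP BY

Corrected query:
SELECT location, AVG(reading) FROM sensors WHERE reading > 77.1 GROUP BY location

Result:
location | AVG(reading)
---------+-------------
Garage   | 86.85       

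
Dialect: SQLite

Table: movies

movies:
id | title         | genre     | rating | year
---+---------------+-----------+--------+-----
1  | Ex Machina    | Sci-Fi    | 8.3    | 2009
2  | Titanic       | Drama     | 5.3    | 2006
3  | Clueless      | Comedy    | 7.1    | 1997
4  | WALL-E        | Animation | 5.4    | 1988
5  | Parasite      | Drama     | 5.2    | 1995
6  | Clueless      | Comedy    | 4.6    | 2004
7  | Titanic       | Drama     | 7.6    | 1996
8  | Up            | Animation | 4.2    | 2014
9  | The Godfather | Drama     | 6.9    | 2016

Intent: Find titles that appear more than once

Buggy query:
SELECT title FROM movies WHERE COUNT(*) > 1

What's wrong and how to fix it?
Bug: COUNT(*) is an aggregate and cannot be used in WHERE

Fix: Group first, then use HAVING for the count condition

Corrected query:
SELECT title FROM movies GROUP BY title HAVING COUNT(*) > 1

Result:
title   
--------
Clueless
Titanic 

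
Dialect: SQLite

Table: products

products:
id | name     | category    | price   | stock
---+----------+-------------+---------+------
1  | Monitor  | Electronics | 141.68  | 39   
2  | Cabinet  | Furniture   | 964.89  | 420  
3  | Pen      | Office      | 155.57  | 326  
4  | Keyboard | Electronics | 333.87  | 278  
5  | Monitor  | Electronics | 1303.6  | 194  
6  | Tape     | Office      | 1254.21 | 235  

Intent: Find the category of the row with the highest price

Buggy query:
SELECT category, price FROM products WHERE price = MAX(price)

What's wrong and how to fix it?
Bug: MAX(price) is an aggregate and cannot be used directly in WHERE

Fix: Use a subquery: WHERE price = (SELECT MAX(price) FROM products)

Corrected query:
SELECT category, price FROM products WHERE price = (SELECT MAX(price) FROM products)

Result:
category    | price 
------------+-------
Electronics | 1303.6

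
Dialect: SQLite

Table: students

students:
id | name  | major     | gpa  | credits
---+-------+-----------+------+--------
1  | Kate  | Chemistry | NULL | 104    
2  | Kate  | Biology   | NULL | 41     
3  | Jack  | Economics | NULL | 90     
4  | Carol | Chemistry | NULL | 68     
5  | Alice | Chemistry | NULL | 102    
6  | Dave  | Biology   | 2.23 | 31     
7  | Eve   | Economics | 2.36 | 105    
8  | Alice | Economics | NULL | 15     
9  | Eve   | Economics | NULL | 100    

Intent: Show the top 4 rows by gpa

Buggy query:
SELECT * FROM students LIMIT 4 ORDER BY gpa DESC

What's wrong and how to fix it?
Bug: ORDER BY cannot follow LIMIT; LIMIT is the final clause

Fix: Sort with ORDER BY, then apply LIMIT

Corrected query:
SELECT * FROM students ORDER BY gpa DESC LIMIT 4

Result:
id | name | major     | gpa  | credits
---+------+-----------+------+--------
7  | Eve  | Economics | 2.36 | 105    
6  | Dave | Biology   | 2.23 | 31     
1  | Kate | Chemistry | NULL | 104    
2  | Kate | Biology   | NULL | 41     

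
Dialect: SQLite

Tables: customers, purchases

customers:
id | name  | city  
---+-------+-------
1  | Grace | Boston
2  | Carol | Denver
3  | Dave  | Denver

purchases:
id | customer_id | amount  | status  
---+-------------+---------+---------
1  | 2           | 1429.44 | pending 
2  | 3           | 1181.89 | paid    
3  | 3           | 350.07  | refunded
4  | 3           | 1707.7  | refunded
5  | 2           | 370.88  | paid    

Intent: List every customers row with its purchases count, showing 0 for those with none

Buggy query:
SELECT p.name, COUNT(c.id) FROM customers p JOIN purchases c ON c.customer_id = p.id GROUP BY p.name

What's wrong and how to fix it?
Bug: An inner join excludes parents with zero children

Fix: Use LEFT JOIN so parents without children still appear (COUNT(c.id) gives 0)

Corrected query:
SELECT p.name, COUNT(c.id) FROM customers p LEFT JOIN purchases c ON c.customer_id = p.id GROUP BY p.name

Result:
name  | COUNT(c.id)
------+------------
Carol | 2          
Dave  | 3          
Grace | 0          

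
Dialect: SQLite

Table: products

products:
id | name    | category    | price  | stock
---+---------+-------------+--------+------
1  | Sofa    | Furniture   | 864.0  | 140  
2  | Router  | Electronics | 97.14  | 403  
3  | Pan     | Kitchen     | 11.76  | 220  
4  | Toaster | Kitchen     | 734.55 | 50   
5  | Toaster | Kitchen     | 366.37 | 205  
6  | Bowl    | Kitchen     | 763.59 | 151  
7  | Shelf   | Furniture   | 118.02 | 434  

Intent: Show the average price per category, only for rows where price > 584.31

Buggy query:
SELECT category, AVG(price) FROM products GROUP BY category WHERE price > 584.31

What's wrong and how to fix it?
Bug: Row-level WHERE must come before GROUP BY in the clause order

Fix: Place WHERE between FROM and GROUP BY

Corrected query:
SELECT category, AVG(price) FROM products WHERE price > 584.31 GROUP BY category

Result:
category  | AVG(price)
----------+-----------
Furniture | 864       
Kitchen   | 749.07    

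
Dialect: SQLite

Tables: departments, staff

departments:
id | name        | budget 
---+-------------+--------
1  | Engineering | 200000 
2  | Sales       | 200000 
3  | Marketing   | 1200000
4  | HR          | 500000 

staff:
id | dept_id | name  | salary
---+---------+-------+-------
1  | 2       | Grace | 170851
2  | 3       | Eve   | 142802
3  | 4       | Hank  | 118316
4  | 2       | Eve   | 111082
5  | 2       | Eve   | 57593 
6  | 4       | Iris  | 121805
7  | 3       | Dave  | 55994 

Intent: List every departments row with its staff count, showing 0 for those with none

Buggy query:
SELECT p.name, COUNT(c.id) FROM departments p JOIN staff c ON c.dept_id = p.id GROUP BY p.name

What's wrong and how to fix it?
Bug: INNER JOIN drops departments rows that have no matching staff rows

Fix: Use LEFT JOIN so parents without children still appear (COUNT(c.id) gives 0)

Corrected query:
SELECT p.name, COUNT(c.id) FROM departments p LEFT JOIN staff c ON c.dept_id = p.id GROUP BY p.name

Result:
name        | COUNT(c.id)
------------+------------
Engineering | 0          
HR          | 2          
Marketing   | 2          
Sales       | 3          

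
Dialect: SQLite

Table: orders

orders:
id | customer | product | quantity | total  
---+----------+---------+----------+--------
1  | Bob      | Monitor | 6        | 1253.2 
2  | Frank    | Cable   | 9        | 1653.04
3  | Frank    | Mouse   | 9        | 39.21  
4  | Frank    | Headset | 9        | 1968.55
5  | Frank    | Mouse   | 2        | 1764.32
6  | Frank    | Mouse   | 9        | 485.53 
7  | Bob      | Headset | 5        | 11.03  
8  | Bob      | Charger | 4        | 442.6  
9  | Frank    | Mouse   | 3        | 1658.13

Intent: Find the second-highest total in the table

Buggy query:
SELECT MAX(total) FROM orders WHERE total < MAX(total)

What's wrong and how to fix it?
Bug: The inner MAX is an aggregate inside WHERE, which is not allowed

Fix: Compute the overall MAX in a subquery, then take MAX of rows below it

Corrected query:
SELECT MAX(total) FROM orders WHERE total < (SELECT MAX(total) FROM orders)

Result:
MAX(total)
----------
1764.32   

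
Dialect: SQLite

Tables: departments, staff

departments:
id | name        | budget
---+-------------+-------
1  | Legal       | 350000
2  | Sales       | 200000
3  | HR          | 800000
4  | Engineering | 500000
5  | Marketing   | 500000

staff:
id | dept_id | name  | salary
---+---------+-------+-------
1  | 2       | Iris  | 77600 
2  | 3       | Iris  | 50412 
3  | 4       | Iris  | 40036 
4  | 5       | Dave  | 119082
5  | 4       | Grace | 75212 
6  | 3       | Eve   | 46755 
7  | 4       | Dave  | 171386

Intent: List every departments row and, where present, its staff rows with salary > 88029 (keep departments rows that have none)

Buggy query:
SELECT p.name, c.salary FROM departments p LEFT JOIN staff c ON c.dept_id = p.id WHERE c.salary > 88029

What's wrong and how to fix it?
Bug: A WHERE condition on the right-hand table after LEFT JOIN drops unmatched parents

Fix: Move the right-table condition into the ON clause so unmatched parents are kept

Corrected query:
SELECT p.name, c.salary FROM departments p LEFT JOIN staff c ON c.dept_id = p.id AND c.salary > 88029

Result:
name        | salary
------------+-------
Legal       | NULL  
Sales       | NULL  
HR          | NULL  
Engineering | 171386
Marketing   | 119082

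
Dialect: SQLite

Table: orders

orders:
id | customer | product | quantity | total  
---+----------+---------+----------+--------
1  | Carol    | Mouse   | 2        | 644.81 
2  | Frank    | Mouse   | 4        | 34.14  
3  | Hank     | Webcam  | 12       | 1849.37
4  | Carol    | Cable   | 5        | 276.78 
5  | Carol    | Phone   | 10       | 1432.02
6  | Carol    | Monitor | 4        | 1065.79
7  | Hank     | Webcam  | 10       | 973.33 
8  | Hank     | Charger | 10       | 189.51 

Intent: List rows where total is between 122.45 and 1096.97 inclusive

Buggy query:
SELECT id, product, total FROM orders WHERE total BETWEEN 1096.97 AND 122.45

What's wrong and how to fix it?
Bug: BETWEEN expects the lower bound first; with 1096.97 AND 122.45 the range is empty

Fix: Write BETWEEN 122.45 AND 1096.97

Corrected query:
SELECT id, product, total FROM orders WHERE total BETWEEN 122.45 AND 1096.97

Result:
id | product | total  
---+---------+--------
1  | Mouse   | 644.81 
4  | Cable   | 276.78 
6  | Monitor | 1065.79
7  | Webcam  | 973.33 
8  | Charger | 189.51 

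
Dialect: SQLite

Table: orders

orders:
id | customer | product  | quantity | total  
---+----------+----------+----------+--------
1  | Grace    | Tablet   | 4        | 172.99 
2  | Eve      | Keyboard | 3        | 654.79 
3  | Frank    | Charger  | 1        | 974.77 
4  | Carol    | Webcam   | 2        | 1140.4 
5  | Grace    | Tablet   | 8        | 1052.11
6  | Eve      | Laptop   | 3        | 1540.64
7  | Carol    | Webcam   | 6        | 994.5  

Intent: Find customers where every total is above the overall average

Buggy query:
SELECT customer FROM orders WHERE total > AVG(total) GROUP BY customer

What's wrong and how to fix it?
Bug: AVG() is an aggregate; it can't sit directly in WHERE

Fix: Use a subquery for AVG and a HAVING MIN(...) filter so the condition holds for every row in the group

Corrected query:
SELECT customer FROM orders GROUP BY customer HAVING MIN(total) > (SELECT AVG(total) FROM orders)

Result:
customer
--------
Carol   
Frank   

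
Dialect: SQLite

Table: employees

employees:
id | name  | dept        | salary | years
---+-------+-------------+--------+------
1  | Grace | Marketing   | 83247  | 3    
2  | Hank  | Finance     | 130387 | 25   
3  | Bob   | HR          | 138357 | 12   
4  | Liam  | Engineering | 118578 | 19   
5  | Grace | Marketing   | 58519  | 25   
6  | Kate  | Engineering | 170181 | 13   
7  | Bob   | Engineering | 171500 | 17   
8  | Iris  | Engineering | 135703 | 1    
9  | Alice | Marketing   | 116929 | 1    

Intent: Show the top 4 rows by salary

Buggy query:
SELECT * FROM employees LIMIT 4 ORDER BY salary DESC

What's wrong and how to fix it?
Bug: LIMIT must come after ORDER BY

Fix: Sort with ORDER BY, then apply LIMIT

Corrected query:
SELECT * FROM employees ORDER BY salary DESC LIMIT 4

Result:
id | name | dept        | salary | years
---+------+-------------+--------+------
7  | Bob  | Engineering | 171500 | 17   
6  | Kate | Engineering | 170181 | 13   
3  | Bob  | HR          | 138357 | 12   
8  | Iris | Engineering | 135703 | 1    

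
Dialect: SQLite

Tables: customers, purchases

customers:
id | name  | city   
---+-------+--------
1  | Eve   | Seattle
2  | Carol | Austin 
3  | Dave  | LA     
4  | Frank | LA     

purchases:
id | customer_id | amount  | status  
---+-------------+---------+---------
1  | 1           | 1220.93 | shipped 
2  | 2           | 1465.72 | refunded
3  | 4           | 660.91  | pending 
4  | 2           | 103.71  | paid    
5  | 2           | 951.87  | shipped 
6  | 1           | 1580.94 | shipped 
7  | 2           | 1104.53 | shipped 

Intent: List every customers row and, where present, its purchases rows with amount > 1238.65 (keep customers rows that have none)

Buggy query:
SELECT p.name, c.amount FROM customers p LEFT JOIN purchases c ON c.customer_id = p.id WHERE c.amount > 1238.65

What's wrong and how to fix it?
Bug: Filtering c.amount in WHERE discards the NULL rows produced by LEFT JOIN, turning it into an inner join

Fix: Move the right-table condition into the ON clause so unmatched parents are kept

Corrected query:
SELECT p.name, c.amount FROM customers p LEFT JOIN purchases c ON c.customer_id = p.id AND c.amount > 1238.65

Result:
name  | amount 
------+--------
Eve   | 1580.94
Carol | 1465.72
Dave  | NULL   
Frank | NULL   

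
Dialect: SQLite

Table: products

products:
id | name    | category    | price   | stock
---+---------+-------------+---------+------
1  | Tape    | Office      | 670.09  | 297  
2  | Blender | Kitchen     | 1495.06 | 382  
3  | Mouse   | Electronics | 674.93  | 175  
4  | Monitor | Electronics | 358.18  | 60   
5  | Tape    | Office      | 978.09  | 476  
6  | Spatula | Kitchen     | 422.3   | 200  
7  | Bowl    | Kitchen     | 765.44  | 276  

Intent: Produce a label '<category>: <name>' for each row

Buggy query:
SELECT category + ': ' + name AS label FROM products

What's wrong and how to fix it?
Bug: '+' is numeric addition; on text columns SQLite converts them to 0 instead of concatenating

Fix: Use the || operator for string concatenation

Corrected query:
SELECT category || ': ' || name AS label FROM products

Result:
label               
--------------------
Office: Tape        
Kitchen: Blender    
Electronics: Mouse  
Electronics: Monitor
Office: Tape        
Kitchen: Spatula    
Kitchen: Bowl       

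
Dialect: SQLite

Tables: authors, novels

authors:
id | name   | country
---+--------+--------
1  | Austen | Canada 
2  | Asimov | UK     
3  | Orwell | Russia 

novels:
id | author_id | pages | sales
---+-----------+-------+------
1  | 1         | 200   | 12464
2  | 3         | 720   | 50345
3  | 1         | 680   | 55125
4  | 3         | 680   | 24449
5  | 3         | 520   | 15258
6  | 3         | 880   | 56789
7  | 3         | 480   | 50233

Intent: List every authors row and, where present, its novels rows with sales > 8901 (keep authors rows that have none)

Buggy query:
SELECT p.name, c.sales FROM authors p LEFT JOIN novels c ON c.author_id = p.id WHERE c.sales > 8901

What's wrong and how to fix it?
Bug: A WHERE condition on the right-hand table after LEFT JOIN drops unmatched parents

Fix: Move the right-table condition into the ON clause so unmatched parents are kept

Corrected query:
SELECT p.name, c.sales FROM authors p LEFT JOIN novels c ON c.author_id = p.id AND c.sales > 8901

Result:
name   | sales
-------+------
Austen | 12464
Austen | 55125
Asimov | NULL 
Orwell | 15258
Orwell | 24449
Orwell | 50233
Orwell | 50345
Orwell | 56789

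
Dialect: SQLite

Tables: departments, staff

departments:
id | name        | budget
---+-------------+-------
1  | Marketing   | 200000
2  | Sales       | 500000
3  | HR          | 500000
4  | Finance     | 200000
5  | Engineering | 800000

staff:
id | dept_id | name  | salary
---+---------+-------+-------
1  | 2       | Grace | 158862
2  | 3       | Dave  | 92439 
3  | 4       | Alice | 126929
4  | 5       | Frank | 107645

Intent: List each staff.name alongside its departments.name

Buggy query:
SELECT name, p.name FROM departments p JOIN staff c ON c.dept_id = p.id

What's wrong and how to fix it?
Bug: 'name' exists in both joined tables, so the database can't tell which one is meant

Fix: Qualify the column with its table alias (c.name)

Corrected query:
SELECT c.name, p.name FROM departments p JOIN staff c ON c.dept_id = p.id

Result:
name  | name       
------+------------
Grace | Sales      
Dave  | HR         
Alice | Finance    
Frank | Engineering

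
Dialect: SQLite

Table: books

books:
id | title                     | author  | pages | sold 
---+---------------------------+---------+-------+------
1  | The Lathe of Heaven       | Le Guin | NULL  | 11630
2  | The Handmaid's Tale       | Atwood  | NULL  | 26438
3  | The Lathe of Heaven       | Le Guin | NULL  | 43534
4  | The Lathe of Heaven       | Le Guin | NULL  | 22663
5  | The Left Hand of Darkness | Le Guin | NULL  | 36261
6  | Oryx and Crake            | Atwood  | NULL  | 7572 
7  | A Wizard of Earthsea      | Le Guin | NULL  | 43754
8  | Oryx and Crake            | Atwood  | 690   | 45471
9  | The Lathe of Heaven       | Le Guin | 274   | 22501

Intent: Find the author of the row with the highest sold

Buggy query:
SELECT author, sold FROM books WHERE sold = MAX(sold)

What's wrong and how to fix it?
Bug: MAX(sold) is an aggregate and cannot be used directly in WHERE

Fix: Wrap MAX in a scalar subquery so WHERE compares against a single value

Corrected query:
SELECT author, sold FROM books WHERE sold = (SELECT MAX(sold) FROM books)

Result:
author | sold 
-------+------
Atwood | 45471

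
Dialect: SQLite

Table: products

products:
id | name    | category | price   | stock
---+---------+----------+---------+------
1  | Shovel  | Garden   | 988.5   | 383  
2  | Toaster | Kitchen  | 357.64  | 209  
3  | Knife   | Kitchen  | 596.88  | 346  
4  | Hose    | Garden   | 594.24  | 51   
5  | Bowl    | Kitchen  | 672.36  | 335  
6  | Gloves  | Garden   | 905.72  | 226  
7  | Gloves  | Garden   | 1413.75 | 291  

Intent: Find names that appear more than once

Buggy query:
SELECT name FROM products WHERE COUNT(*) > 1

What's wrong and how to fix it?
Bug: WHERE can't reference COUNT(*); aggregates are computed after WHERE

Fix: Group first, then use HAVING for the count condition

Corrected query:
SELECT name FROM products GROUP BY name HAVING COUNT(*) > 1

Result:
name  
------
Gloves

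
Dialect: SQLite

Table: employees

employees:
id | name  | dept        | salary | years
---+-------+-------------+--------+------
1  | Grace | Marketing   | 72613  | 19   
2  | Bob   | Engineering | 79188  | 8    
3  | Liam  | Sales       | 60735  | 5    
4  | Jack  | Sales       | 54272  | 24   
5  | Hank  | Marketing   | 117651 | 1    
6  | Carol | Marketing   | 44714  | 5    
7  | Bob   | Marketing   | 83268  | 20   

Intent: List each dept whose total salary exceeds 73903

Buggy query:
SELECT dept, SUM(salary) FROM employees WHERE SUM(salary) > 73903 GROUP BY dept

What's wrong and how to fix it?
Bug: SUM(salary) is an aggregate, but WHERE filters rows before aggregation

Fix: Use HAVING (which filters groups after aggregation) instead of WHERE

Corrected query:
SELECT dept, SUM(salary) FROM employees GROUP BY dept HAVING SUM(salary) > 73903

Result:
dept        | SUM(salary)
------------+------------
Engineering | 79188      
Marketing   | 318246     
Sales       | 115007     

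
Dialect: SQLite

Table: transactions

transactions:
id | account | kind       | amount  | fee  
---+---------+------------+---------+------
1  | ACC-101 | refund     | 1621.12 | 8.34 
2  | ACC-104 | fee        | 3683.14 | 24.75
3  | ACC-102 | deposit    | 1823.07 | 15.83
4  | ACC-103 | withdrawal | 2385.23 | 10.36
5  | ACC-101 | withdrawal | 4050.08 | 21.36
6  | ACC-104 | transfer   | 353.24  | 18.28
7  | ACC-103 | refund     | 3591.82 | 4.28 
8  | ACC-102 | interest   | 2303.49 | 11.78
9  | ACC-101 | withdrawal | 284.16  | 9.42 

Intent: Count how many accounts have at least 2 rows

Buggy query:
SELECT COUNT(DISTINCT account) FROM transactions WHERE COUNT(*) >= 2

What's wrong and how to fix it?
Bug: COUNT(*) cannot appear in WHERE; the per-group count doesn't exist yet

Fix: Use a subquery that GROUPs and filters with HAVING, then count its rows

Corrected query:
SELECT COUNT(*) FROM (SELECT account FROM transactions GROUP BY account HAVING COUNT(*) >= 2)

Result:
COUNT(*)
--------
4       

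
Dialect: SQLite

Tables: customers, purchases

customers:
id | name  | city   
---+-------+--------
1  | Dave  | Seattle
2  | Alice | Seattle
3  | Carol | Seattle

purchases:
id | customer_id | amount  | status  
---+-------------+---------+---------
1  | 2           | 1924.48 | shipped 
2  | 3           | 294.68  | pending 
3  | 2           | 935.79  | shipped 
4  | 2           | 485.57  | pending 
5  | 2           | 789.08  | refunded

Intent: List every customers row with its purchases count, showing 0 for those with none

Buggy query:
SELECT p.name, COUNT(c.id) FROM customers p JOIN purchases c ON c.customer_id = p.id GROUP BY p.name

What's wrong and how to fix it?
Bug: INNER JOIN drops customers rows that have no matching purchases rows

Fix: Use LEFT JOIN so parents without children still appear (COUNT(c.id) gives 0)

Corrected query:
SELECT p.name, COUNT(c.id) FROM customers p LEFT JOIN purchases c ON c.customer_id = p.id GROUP BY p.name

Result:
name  | COUNT(c.id)
------+------------
Alice | 4          
Carol | 1          
Dave  | 0          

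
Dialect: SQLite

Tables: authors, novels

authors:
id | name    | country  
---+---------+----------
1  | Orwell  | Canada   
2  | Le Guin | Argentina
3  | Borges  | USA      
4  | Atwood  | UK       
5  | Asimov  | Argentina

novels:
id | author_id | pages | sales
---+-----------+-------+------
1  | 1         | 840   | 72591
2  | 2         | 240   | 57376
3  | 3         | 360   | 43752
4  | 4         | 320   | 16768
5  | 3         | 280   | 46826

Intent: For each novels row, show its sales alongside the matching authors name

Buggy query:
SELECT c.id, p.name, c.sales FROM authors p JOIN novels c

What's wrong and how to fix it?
Bug: Missing join condition: each novels row is matched to all authors rows instead of just its own

Fix: Add ON c.author_id = p.id to the JOIN

Corrected query:
SELECT c.id, p.name, c.sales FROM authors p JOIN novels c ON c.author_id = p.id

Result:
id | name    | sales
---+---------+------
1  | Orwell  | 72591
2  | Le Guin | 57376
3  | Borges  | 43752
4  | Atwood  | 16768
5  | Borges  | 46826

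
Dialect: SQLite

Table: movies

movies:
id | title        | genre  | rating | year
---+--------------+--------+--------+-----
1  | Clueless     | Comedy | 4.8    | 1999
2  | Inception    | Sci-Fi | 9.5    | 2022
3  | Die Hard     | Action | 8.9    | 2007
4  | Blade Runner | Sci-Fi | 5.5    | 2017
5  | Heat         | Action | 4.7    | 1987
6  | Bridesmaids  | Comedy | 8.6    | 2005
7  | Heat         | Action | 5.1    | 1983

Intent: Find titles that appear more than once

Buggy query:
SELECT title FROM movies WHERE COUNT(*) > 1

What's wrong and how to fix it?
Bug: WHERE can't reference COUNT(*); aggregates are computed after WHERE

Fix: Group first, then use HAVING for the count condition

Corrected query:
SELECT title FROM movies GROUP BY title HAVING COUNT(*) > 1

Result:
title
-----
Heat 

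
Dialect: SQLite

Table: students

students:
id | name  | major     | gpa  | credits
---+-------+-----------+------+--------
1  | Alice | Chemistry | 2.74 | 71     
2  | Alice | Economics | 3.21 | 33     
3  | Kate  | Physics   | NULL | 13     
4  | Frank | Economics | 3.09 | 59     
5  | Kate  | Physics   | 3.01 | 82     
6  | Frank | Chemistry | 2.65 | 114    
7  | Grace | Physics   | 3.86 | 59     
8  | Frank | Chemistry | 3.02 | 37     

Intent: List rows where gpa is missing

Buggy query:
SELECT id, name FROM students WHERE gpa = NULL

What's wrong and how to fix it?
Bug: Comparing to NULL with '=' never matches; NULL = NULL is unknown, not true

Fix: Replace '= NULL' with 'IS NULL'

Corrected query:
SELECT id, name FROM students WHERE gpa IS NULL

Result:
id | name
---+-----
3  | Kate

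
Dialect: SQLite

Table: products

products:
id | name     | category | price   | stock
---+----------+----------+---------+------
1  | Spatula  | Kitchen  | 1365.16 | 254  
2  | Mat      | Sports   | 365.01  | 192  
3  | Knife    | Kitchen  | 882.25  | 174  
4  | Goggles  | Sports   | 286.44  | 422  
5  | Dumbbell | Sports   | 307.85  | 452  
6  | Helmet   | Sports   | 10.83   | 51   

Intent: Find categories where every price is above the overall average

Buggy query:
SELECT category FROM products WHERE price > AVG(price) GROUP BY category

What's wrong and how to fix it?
Bug: WHERE evaluates per row before aggregation, so AVG() is unavailable

Fix: Compute the overall average in a scalar subquery and compare each group's MIN against it in HAVING

Corrected query:
SELECT category FROM products GROUP BY category HAVING MIN(price) > (SELECT AVG(price) FROM products)

Result:
category
--------
Kitchen 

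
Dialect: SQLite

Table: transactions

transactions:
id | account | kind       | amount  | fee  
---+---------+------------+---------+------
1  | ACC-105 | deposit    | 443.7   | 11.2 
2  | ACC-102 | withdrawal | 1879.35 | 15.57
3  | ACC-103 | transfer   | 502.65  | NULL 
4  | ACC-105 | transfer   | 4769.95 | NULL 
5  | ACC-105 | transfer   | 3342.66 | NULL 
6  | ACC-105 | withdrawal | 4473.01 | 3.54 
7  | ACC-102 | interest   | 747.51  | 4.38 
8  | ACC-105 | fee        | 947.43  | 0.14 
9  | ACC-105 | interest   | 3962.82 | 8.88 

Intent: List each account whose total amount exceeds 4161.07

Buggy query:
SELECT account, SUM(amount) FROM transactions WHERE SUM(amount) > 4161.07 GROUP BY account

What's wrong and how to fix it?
Bug: Aggregate functions cannot appear in a WHERE clause

Fix: Use HAVING (which filters groups after aggregation) instead of WHERE

Corrected query:
SELECT account, SUM(amount) FROM transactions GROUP BY account HAVING SUM(amount) > 4161.07

Result:
account | SUM(amount)
--------+------------
ACC-105 | 17939.57   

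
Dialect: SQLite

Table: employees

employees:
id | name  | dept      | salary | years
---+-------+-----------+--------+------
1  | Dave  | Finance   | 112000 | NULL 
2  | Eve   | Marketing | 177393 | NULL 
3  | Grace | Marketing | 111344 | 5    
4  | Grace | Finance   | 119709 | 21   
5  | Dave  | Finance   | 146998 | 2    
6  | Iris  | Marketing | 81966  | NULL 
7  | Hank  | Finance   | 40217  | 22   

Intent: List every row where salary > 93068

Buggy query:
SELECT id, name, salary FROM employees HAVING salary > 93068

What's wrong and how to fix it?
Bug: This is a non-aggregate query (no GROUP BY, no aggregates), so in SQLite the HAVING clause is invalid here; a row-level condition belongs in WHERE

Fix: Replace HAVING with WHERE since the condition applies to individual rows

Corrected query:
SELECT id, name, salary FROM employees WHERE salary > 93068

Result:
id | name  | salary
---+-------+-------
1  | Dave  | 112000
2  | Eve   | 177393
3  | Grace | 111344
4  | Grace | 119709
5  | Dave  | 146998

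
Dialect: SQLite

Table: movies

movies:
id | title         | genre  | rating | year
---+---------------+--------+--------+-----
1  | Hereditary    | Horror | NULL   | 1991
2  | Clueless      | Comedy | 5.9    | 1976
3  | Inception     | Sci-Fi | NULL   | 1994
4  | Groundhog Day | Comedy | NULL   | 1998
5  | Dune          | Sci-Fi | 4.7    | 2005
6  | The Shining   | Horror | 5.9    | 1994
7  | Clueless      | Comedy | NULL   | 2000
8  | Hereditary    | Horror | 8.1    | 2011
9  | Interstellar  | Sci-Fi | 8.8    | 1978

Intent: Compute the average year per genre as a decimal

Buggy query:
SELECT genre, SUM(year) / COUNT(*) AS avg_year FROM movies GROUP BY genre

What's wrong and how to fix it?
Bug: SUM(year) and COUNT(*) are both integers; the division truncates the fractional part

Fix: Cast one side to REAL so the division keeps the fractional part

Corrected query:
SELECT genre, SUM(year) * 1.0 / COUNT(*) AS avg_year FROM movies GROUP BY genre

Result:
genre  | avg_year   
-------+------------
Comedy | 1991.333333
Horror | 1998.666667
Sci-Fi | 1992.333333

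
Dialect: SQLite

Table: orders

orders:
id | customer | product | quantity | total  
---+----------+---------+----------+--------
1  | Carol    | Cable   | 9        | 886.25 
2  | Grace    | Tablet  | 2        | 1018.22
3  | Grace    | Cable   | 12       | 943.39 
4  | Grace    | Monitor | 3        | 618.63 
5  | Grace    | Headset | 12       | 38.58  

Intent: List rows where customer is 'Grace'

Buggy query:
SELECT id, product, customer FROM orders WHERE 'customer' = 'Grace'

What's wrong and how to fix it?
Bug: Single quotes denote string literals in SQL; the column name is being compared as a constant string

Fix: Reference the column as customer without single quotes

Corrected query:
SELECT id, product, customer FROM orders WHERE customer = 'Grace'

Result:
id | product | customer
---+---------+---------
2  | Tablet  | Grace   
3  | Cable   | Grace   
4  | Monitor | Grace   
5  | Headset | Grace   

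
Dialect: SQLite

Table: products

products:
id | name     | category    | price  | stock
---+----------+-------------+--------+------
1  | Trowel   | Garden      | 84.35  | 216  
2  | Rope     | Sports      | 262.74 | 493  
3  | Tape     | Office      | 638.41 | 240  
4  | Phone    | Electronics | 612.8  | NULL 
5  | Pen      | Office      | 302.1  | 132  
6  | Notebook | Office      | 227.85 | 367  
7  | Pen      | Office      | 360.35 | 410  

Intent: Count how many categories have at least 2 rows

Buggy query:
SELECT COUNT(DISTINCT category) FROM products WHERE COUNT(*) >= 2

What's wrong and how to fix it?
Bug: WHERE filters individual rows, not groups, so a group-level COUNT is invalid there

Fix: Use a subquery that GROUPs and filters with HAVING, then count its rows

Corrected query:
SELECT COUNT(*) FROM (SELECT category FROM products GROUP BY category HAVING COUNT(*) >= 2)

Result:
COUNT(*)
--------
1       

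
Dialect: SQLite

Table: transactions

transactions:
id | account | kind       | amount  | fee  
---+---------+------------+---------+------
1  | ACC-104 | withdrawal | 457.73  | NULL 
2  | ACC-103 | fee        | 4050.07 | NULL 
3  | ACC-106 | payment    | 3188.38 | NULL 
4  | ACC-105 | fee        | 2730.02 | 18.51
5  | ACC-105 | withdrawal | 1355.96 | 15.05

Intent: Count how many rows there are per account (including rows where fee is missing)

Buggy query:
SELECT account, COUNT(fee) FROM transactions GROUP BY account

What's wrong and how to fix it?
Bug: COUNT(column) counts non-NULL values only; rows with NULL fee aren't counted

Fix: Replace COUNT(fee) with COUNT(*)

Corrected query:
SELECT account, COUNT(*) FROM transactions GROUP BY account

Result:
account | COUNT(*)
--------+---------
ACC-103 | 1       
ACC-104 | 1       
ACC-105 | 2       
ACC-106 | 1       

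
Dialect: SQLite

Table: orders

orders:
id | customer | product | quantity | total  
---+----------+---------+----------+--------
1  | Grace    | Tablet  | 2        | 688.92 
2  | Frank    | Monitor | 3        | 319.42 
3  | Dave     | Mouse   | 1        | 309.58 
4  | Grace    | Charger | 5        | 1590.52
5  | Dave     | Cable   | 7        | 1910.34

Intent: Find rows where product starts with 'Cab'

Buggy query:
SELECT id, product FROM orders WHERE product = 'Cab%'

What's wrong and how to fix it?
Bug: Wildcards only work with LIKE; '=' treats '%' as a literal character

Fix: Use LIKE for wildcard pattern matching

Corrected query:
SELECT id, product FROM orders WHERE product LIKE 'Cab%'

Result:
id | product
---+--------
5  | Cable  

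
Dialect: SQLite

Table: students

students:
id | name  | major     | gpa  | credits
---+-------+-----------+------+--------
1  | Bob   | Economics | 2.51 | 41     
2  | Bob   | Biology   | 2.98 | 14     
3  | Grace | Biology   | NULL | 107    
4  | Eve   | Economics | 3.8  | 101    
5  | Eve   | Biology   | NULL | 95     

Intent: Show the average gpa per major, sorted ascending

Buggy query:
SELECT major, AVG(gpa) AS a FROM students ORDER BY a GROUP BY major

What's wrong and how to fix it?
Bug: ORDER BY appears before GROUP BY; SQL clause order requires GROUP BY first

Fix: Move ORDER BY to the end, after GROUP BY

Corrected query:
SELECT major, AVG(gpa) AS a FROM students GROUP BY major ORDER BY a

Result:
major     | a    
----------+------
Biology   | 2.98 
Economics | 3.155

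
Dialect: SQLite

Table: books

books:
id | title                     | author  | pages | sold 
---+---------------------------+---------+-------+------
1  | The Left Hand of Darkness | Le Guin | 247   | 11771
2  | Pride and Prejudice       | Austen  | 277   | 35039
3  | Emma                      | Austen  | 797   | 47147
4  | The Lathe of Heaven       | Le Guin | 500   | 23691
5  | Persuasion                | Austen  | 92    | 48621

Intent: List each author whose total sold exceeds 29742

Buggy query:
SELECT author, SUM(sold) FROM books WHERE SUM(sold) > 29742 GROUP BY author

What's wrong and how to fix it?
Bug: WHERE runs before GROUP BY, so aggregates aren't available there

Fix: Move the aggregate condition to a HAVING clause

Corrected query:
SELECT author, SUM(sold) FROM books GROUP BY author HAVING SUM(sold) > 29742

Result:
author  | SUM(sold)
--------+----------
Austen  | 130807   
Le Guin | 35462    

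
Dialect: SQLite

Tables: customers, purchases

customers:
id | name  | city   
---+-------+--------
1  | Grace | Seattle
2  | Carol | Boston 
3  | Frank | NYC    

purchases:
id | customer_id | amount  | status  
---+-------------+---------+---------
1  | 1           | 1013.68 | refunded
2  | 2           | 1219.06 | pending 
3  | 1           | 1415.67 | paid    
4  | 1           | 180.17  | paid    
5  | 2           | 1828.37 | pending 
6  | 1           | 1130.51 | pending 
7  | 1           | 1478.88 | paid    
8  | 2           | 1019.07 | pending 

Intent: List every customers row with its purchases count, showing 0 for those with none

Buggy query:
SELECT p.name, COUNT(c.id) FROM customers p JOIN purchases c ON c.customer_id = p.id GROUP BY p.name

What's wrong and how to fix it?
Bug: INNER JOIN drops customers rows that have no matching purchases rows

Fix: Switch to LEFT JOIN to retain unmatched parent rows

Corrected query:
SELECT p.name, COUNT(c.id) FROM customers p LEFT JOIN purchases c ON c.customer_id = p.id GROUP BY p.name

Result:
name  | COUNT(c.id)
------+------------
Carol | 3          
Frank | 0          
Grace | 5          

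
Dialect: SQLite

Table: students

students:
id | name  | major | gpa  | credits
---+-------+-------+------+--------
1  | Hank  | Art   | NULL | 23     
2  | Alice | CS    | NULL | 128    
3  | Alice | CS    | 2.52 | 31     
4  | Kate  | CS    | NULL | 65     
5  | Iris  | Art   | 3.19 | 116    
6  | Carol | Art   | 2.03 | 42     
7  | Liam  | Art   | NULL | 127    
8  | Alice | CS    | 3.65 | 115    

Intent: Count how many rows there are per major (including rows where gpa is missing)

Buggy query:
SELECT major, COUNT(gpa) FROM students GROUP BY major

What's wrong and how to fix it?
Bug: COUNT(gpa) skips NULLs, so groups with missing gpa are undercounted

Fix: Replace COUNT(gpa) with COUNT(*)

Corrected query:
SELECT major, COUNT(*) FROM students GROUP BY major

Result:
major | COUNT(*)
------+---------
Art   | 4       
CS    | 4       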